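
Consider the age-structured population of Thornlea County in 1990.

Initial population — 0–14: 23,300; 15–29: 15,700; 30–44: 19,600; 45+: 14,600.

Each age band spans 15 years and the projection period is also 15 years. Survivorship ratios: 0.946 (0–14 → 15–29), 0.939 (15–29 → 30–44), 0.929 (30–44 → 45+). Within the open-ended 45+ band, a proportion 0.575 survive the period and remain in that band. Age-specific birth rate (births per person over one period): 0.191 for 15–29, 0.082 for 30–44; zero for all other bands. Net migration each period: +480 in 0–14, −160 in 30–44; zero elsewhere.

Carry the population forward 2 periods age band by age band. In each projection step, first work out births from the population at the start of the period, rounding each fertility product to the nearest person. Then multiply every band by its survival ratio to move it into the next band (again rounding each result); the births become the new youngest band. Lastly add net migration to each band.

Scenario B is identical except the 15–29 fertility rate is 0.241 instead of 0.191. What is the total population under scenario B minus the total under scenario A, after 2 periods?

Numbering the bands 1..4 from youngest to oldest:
Period 1.
Births: 15700 * 0.191 = 2999  |  19600 * 0.082 = 1607 → total 4606
Band 2: 23300 * 0.946 = 22042
Band 3: 15700 * 0.939 = 14742
Band 4: 19600 * 0.929 + 14600 * 0.575 = 18208 + 8395 = 26603
Net migration: Band 1 + 480 → 5086; Band 3 − 160 → 14582
Population now: 0–14=5086, 15–29=22042, 30–44=14582, 45+=26603
Period 2.
Births: 22042 * 0.191 = 4210  |  14582 * 0.082 = 1196 → total 5406
Band 2: 5086 * 0.946 = 4811
Band 3: 22042 * 0.939 = 20697
Band 4: 14582 * 0.929 + 26603 * 0.575 = 13547 + 15297 = 28844
Net migration: Band 1 + 480 → 5886; Band 3 − 160 → 20537
Population now: 0–14=5886, 15–29=4811, 30–44=20537, 45+=28844
Scenario A total after 2 periods: 60078
Scenario B projection —
Period 1.
Births: 15700 * 0.241 = 3784  |  19600 * 0.082 = 1607 → total 5391
Band 2: 23300 * 0.946 = 22042
Band 3: 15700 * 0.939 = 14742
Band 4: 19600 * 0.929 + 14600 * 0.575 = 18208 + 8395 = 26603
Net migration: Band 1 + 480 → 5871; Band 3 − 160 → 14582
Population now: 0–14=5871, 15–29=22042, 30–44=14582, 45+=26603
Period 2.
Births: 22042 * 0.241 = 5312  |  14582 * 0.082 = 1196 → total 6508
Band 2: 5871 * 0.946 = 5554
Band 3: 22042 * 0.939 = 20697
Band 4: 14582 * 0.929 + 26603 * 0.575 = 13547 + 15297 = 28844
Net migration: Band 1 + 480 → 6988; Band 3 − 160 → 20537
Population now: 0–14=6988, 15–29=5554, 30–44=20537, 45+=28844
Scenario B total after 2 periods: 61923
Difference B − A = 61923 − 60078 = 1845

1845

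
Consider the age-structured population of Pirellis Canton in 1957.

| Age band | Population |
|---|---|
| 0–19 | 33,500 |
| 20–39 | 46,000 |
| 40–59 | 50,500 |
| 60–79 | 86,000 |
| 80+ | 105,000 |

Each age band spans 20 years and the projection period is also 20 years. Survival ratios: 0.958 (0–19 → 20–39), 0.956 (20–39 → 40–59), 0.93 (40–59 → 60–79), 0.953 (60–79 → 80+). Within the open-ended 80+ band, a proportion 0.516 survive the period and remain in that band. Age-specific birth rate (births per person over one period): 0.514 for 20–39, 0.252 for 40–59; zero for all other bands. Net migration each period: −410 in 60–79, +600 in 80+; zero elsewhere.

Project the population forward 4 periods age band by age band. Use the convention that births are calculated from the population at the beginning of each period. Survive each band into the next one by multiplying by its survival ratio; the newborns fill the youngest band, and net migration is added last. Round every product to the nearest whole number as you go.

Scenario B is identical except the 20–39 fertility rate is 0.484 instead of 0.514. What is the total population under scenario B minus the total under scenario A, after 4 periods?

-5230

After projecting period 1:
Births: 46000 × 0.514 = 23644 ; 50500 × 0.252 = 12726 — total 36370
20–39: 33500 × 0.958 = 32093
40–59: 46000 × 0.956 = 43976
60–79: 50500 × 0.93 = 46965
80+: 86000 × 0.953 + 105000 × 0.516 = 81958 + 54180 = 136138
Net migration: 60–79 − 410 → 46555; 80+ + 600 → 136738
Population now: 0–19=36370, 20–39=32093, 40–59=43976, 60–79=46555, 80+=136738
After projecting period 2:
Births: 32093 × 0.514 = 16496 ; 43976 × 0.252 = 11082 — total 27578
20–39: 36370 × 0.958 = 34842
40–59: 32093 × 0.956 = 30681
60–79: 43976 × 0.93 = 40898
80+: 46555 × 0.953 + 136738 × 0.516 = 44367 + 70557 = 114924
Net migration: 60–79 − 410 → 40488; 80+ + 600 → 115524
Population now: 0–19=27578, 20–39=34842, 40–59=30681, 60–79=40488, 80+=115524
After projecting period 3:
Births: 34842 × 0.514 = 17909 ; 30681 × 0.252 = 7732 — total 25641
20–39: 27578 × 0.958 = 26420
40–59: 34842 × 0.956 = 33309
60–79: 30681 × 0.93 = 28533
80+: 40488 × 0.953 + 115524 × 0.516 = 38585 + 59610 = 98195
Net migration: 60–79 − 410 → 28123; 80+ + 600 → 98795
Population now: 0–19=25641, 20–39=26420, 40–59=33309, 60–79=28123, 80+=98795
After projecting period 4:
Births: 26420 × 0.514 = 13580 ; 33309 × 0.252 = 8394 — total 21974
20–39: 25641 × 0.958 = 24564
40–59: 26420 × 0.956 = 25258
60–79: 33309 × 0.93 = 30977
80+: 28123 × 0.953 + 98795 × 0.516 = 26801 + 50978 = 77779
Net migration: 60–79 − 410 → 30567; 80+ + 600 → 78379
Population now: 0–19=21974, 20–39=24564, 40–59=25258, 60–79=30567, 80+=78379
Scenario A total after 4 periods: 180742
Scenario B projection —
After projecting period 1:
Births: 46000 × 0.484 = 22264 ; 50500 × 0.252 = 12726 — total 34990
20–39: 33500 × 0.958 = 32093
40–59: 46000 × 0.956 = 43976
60–79: 50500 × 0.93 = 46965
80+: 86000 × 0.953 + 105000 × 0.516 = 81958 + 54180 = 136138
Net migration: 60–79 − 410 → 46555; 80+ + 600 → 136738
Population now: 0–19=34990, 20–39=32093, 40–59=43976, 60–79=46555, 80+=136738
After projecting period 2:
Births: 32093 × 0.484 = 15533 ; 43976 × 0.252 = 11082 — total 26615
20–39: 34990 × 0.958 = 33520
40–59: 32093 × 0.956 = 30681
60–79: 43976 × 0.93 = 40898
80+: 46555 × 0.953 + 136738 × 0.516 = 44367 + 70557 = 114924
Net migration: 60–79 − 410 → 40488; 80+ + 600 → 115524
Population now: 0–19=26615, 20–39=33520, 40–59=30681, 60–79=40488, 80+=115524
After projecting period 3:
Births: 33520 × 0.484 = 16224 ; 30681 × 0.252 = 7732 — total 23956
20–39: 26615 × 0.958 = 25497
40–59: 33520 × 0.956 = 32045
60–79: 30681 × 0.93 = 28533
80+: 40488 × 0.953 + 115524 × 0.516 = 38585 + 59610 = 98195
Net migration: 60–79 − 410 → 28123; 80+ + 600 → 98795
Population now: 0–19=23956, 20–39=25497, 40–59=32045, 60–79=28123, 80+=98795
After projecting period 4:
Births: 25497 × 0.484 = 12341 ; 32045 × 0.252 = 8075 — total 20416
20–39: 23956 × 0.958 = 22950
40–59: 25497 × 0.956 = 24375
60–79: 32045 × 0.93 = 29802
80+: 28123 × 0.953 + 98795 × 0.516 = 26801 + 50978 = 77779
Net migration: 60–79 − 410 → 29392; 80+ + 600 → 78379
Population now: 0–19=20416, 20–39=22950, 40–59=24375, 60–79=29392, 80+=78379
Scenario B total after 4 periods: 175512
Difference B − A = 175512 − 180742 = -5230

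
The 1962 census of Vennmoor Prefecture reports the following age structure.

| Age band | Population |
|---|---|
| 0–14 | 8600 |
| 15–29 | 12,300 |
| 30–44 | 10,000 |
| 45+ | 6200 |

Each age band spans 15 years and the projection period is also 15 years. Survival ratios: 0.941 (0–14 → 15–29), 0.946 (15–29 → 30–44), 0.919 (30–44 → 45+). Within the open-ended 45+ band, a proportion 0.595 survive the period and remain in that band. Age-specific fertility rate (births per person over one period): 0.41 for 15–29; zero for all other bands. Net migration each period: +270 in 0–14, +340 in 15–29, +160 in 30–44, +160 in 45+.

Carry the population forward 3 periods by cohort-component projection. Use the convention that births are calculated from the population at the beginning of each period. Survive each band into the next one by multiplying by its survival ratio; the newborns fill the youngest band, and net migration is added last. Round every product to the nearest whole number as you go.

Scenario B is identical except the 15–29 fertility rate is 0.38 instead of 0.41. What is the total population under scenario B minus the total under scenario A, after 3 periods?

— Period 1 —
Births: 12300 × 0.41 = 5043
15–29: 8600 × 0.941 = 8093
30–44: 12300 × 0.946 = 11636
45+: 10000 × 0.919 + 6200 × 0.595 = 9190 + 3689 = 12879
Net migration: 0–14 + 270 → 5313; 15–29 + 340 → 8433; 30–44 + 160 → 11796; 45+ + 160 → 13039
Population now: 0–14=5313, 15–29=8433, 30–44=11796, 45+=13039
— Period 2 —
Births: 8433 × 0.41 = 3458
15–29: 5313 × 0.941 = 5000
30–44: 8433 × 0.946 = 7978
45+: 11796 × 0.919 + 13039 × 0.595 = 10841 + 7758 = 18599
Net migration: 0–14 + 270 → 3728; 15–29 + 340 → 5340; 30–44 + 160 → 8138; 45+ + 160 → 18759
Population now: 0–14=3728, 15–29=5340, 30–44=8138, 45+=18759
— Period 3 —
Births: 5340 × 0.41 = 2189
15–29: 3728 × 0.941 = 3508
30–44: 5340 × 0.946 = 5052
45+: 8138 × 0.919 + 18759 × 0.595 = 7479 + 11162 = 18641
Net migration: 0–14 + 270 → 2459; 15–29 + 340 → 3848; 30–44 + 160 → 5212; 45+ + 160 → 18801
Population now: 0–14=2459, 15–29=3848, 30–44=5212, 45+=18801
Scenario A total after 3 periods: 30320
Scenario B projection —
— Period 1 —
Births: 12300 × 0.38 = 4674
15–29: 8600 × 0.941 = 8093
30–44: 12300 × 0.946 = 11636
45+: 10000 × 0.919 + 6200 × 0.595 = 9190 + 3689 = 12879
Net migration: 0–14 + 270 → 4944; 15–29 + 340 → 8433; 30–44 + 160 → 11796; 45+ + 160 → 13039
Population now: 0–14=4944, 15–29=8433, 30–44=11796, 45+=13039
— Period 2 —
Births: 8433 × 0.38 = 3205
15–29: 4944 × 0.941 = 4652
30–44: 8433 × 0.946 = 7978
45+: 11796 × 0.919 + 13039 × 0.595 = 10841 + 7758 = 18599
Net migration: 0–14 + 270 → 3475; 15–29 + 340 → 4992; 30–44 + 160 → 8138; 45+ + 160 → 18759
Population now: 0–14=3475, 15–29=4992, 30–44=8138, 45+=18759
— Period 3 —
Births: 4992 × 0.38 = 1897
15–29: 3475 × 0.941 = 3270
30–44: 4992 × 0.946 = 4722
45+: 8138 × 0.919 + 18759 × 0.595 = 7479 + 11162 = 18641
Net migration: 0–14 + 270 → 2167; 15–29 + 340 → 3610; 30–44 + 160 → 4882; 45+ + 160 → 18801
Population now: 0–14=2167, 15–29=3610, 30–44=4882, 45+=18801
Scenario B total after 3 periods: 29460
Difference B − A = 29460 − 30320 = -860

-860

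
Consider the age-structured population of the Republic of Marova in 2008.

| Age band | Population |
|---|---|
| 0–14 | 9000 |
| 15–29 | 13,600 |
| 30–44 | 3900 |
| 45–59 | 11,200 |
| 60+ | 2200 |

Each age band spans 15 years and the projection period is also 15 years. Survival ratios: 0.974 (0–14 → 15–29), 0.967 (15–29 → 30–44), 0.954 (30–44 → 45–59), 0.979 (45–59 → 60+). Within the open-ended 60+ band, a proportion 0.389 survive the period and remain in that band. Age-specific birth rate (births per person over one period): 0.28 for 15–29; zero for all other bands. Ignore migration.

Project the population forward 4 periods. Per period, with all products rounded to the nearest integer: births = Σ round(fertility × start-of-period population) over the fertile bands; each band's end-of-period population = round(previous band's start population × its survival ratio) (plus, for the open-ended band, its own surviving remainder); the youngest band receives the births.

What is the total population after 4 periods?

21356

Period 1.
Births: 13600 × 0.28 = 3808
15–29: 9000 × 0.974 = 8766
30–44: 13600 × 0.967 = 13151
45–59: 3900 × 0.954 = 3721
60+: 11200 × 0.979 + 2200 × 0.389 = 10965 + 856 = 11821
Giving 3808 / 8766 / 13151 / 3721 / 11821.
Period 2.
Births: 8766 × 0.28 = 2454
15–29: 3808 × 0.974 = 3709
30–44: 8766 × 0.967 = 8477
45–59: 13151 × 0.954 = 12546
60+: 3721 × 0.979 + 11821 × 0.389 = 3643 + 4598 = 8241
Giving 2454 / 3709 / 8477 / 12546 / 8241.
Period 3.
Births: 3709 × 0.28 = 1039
15–29: 2454 × 0.974 = 2390
30–44: 3709 × 0.967 = 3587
45–59: 8477 × 0.954 = 8087
60+: 12546 × 0.979 + 8241 × 0.389 = 12283 + 3206 = 15489
Giving 1039 / 2390 / 3587 / 8087 / 15489.
Period 4.
Births: 2390 × 0.28 = 669
15–29: 1039 × 0.974 = 1012
30–44: 2390 × 0.967 = 2311
45–59: 3587 × 0.954 = 3422
60+: 8087 × 0.979 + 15489 × 0.389 = 7917 + 6025 = 13942
Giving 669 / 1012 / 2311 / 3422 / 13942.
Total after period 4: 669 + 1012 + 2311 + 3422 + 13942 = 21356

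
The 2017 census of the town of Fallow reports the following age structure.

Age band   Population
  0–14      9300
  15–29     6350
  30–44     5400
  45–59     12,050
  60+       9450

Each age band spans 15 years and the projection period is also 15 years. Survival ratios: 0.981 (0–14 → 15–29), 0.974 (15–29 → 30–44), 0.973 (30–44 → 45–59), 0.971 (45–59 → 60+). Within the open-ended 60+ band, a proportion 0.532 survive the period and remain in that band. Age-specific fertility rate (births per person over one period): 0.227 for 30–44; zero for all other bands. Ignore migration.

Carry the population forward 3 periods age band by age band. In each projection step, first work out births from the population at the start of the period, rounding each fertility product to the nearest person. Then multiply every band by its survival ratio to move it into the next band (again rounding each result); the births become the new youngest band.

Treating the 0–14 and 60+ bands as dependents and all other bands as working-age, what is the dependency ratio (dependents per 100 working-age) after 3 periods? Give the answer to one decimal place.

136.7

Period 1:
Births: 5400 * 0.227 = 1226
15–29: 9300 * 0.981 = 9123
30–44: 6350 * 0.974 = 6185
45–59: 5400 * 0.973 = 5254
60+: 12050 * 0.971 + 9450 * 0.532 = 11701 + 5027 = 16728
Giving 1226 / 9123 / 6185 / 5254 / 16728.
Period 2:
Births: 6185 * 0.227 = 1404
15–29: 1226 * 0.981 = 1203
30–44: 9123 * 0.974 = 8886
45–59: 6185 * 0.973 = 6018
60+: 5254 * 0.971 + 16728 * 0.532 = 5102 + 8899 = 14001
Giving 1404 / 1203 / 8886 / 6018 / 14001.
Period 3:
Births: 8886 * 0.227 = 2017
15–29: 1404 * 0.981 = 1377
30–44: 1203 * 0.974 = 1172
45–59: 8886 * 0.973 = 8646
60+: 6018 * 0.971 + 14001 * 0.532 = 5843 + 7449 = 13292
Giving 2017 / 1377 / 1172 / 8646 / 13292.
Dependents (band 0–14 + band 60+) = 2017 + 13292 = 15309; working-age = 11195; ratio = 15309/11195 × 100 = 136.7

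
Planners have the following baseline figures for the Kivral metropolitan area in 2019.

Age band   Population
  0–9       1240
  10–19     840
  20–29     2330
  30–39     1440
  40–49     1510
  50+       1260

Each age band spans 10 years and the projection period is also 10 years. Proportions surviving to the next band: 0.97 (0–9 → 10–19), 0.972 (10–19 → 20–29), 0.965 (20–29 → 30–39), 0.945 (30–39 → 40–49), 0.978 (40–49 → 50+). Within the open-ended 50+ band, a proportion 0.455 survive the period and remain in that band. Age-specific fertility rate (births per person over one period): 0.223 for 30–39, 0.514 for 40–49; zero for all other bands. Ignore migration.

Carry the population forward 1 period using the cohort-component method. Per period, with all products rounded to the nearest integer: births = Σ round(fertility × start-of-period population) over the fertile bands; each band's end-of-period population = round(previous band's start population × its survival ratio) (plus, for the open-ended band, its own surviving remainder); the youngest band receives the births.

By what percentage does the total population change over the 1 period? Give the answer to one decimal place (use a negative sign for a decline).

1.8

(Bands numbered youngest = 1 to oldest = 6.)
— Period 1 —
Births: 1440 × 0.223 = 321  |  1510 × 0.514 = 776 ⇒ total 1097
Band 2: 1240 × 0.97 = 1203
Band 3: 840 × 0.972 = 816
Band 4: 2330 × 0.965 = 2248
Band 5: 1440 × 0.945 = 1361
Band 6: 1510 × 0.978 + 1260 × 0.455 = 1477 + 573 = 2050
End of period: [1097, 1203, 816, 2248, 1361, 2050]
Total: 8620 → 8775; change = 155; percentage change = 1.8%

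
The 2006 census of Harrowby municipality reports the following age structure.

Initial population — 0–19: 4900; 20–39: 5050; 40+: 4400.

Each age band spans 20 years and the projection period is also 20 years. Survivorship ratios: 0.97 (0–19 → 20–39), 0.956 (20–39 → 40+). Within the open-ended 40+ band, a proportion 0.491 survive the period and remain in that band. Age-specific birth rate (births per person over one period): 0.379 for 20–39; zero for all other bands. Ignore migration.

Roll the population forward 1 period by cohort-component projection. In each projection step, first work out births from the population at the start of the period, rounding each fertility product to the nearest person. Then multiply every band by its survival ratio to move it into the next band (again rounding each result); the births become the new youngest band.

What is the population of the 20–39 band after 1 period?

Call the groups 1 to 3, youngest first.
After projecting period 1:
Births: 5050 × 0.379 = 1914
Group 2: 4900 × 0.97 = 4753
Group 3: 5050 × 0.956 + 4400 × 0.491 = 4828 + 2160 = 6988
Population now: 0–19=1914, 20–39=4753, 40+=6988

4753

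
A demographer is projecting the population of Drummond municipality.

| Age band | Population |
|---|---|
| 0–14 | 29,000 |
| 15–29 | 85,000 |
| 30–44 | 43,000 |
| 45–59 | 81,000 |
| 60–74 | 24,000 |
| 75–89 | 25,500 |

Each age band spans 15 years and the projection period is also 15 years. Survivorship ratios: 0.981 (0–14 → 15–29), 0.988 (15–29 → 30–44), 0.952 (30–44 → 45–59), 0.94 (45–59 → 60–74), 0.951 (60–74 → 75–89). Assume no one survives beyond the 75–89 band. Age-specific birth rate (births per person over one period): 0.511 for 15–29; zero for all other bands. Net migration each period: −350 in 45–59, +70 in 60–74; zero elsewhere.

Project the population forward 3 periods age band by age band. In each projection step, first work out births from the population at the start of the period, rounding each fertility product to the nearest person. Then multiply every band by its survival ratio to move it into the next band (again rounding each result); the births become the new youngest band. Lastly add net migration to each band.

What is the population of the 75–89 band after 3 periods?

36348

— Period 1 —
Births: 85000 × 0.511 = 43435
15–29: 29000 × 0.981 = 28449
30–44: 85000 × 0.988 = 83980
45–59: 43000 × 0.952 = 40936
60–74: 81000 × 0.94 = 76140
75–89: 24000 × 0.951 = 22824
Net migration: 45–59 − 350 → 40586; 60–74 + 70 → 76210
End of period: [43435, 28449, 83980, 40586, 76210, 22824]
— Period 2 —
Births: 28449 × 0.511 = 14537
15–29: 43435 × 0.981 = 42610
30–44: 28449 × 0.988 = 28108
45–59: 83980 × 0.952 = 79949
60–74: 40586 × 0.94 = 38151
75–89: 76210 × 0.951 = 72476
Net migration: 45–59 − 350 → 79599; 60–74 + 70 → 38221
End of period: [14537, 42610, 28108, 79599, 38221, 72476]
— Period 3 —
Births: 42610 × 0.511 = 21774
15–29: 14537 × 0.981 = 14261
30–44: 42610 × 0.988 = 42099
45–59: 28108 × 0.952 = 26759
60–74: 79599 × 0.94 = 74823
75–89: 38221 × 0.951 = 36348
Net migration: 45–59 − 350 → 26409; 60–74 + 70 → 74893
End of period: [21774, 14261, 42099, 26409, 74893, 36348]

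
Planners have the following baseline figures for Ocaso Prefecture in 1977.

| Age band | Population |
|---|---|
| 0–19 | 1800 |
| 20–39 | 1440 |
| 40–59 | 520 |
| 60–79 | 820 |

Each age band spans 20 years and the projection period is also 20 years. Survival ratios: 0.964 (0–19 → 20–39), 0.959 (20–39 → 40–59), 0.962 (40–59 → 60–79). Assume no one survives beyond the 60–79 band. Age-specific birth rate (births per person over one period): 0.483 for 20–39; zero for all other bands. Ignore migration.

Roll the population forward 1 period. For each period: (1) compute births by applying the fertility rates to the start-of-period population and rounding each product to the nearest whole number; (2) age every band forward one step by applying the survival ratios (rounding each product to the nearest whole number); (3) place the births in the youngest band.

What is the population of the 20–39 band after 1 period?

After projecting period 1:
Births: 1440 × 0.483 = 696
20–39: 1800 × 0.964 = 1735
40–59: 1440 × 0.959 = 1381
60–79: 520 × 0.962 = 500
End of period: [696, 1735, 1381, 500]

1735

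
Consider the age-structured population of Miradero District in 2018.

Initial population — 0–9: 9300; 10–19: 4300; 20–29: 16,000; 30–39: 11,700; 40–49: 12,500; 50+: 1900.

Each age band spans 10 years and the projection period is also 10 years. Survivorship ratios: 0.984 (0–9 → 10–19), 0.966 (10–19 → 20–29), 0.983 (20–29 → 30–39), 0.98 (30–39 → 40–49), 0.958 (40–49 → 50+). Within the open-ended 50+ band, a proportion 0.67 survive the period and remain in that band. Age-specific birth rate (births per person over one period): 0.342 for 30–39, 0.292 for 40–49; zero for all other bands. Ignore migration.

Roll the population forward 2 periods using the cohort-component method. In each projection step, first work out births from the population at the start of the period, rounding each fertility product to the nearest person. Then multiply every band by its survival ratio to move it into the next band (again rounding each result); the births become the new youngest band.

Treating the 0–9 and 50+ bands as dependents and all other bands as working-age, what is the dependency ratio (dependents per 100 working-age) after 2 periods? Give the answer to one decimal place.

[period 1]
Births: 11700 * 0.342 = 4001, 12500 * 0.292 = 3650 → 7651
10–19: 9300 * 0.984 = 9151
20–29: 4300 * 0.966 = 4154
30–39: 16000 * 0.983 = 15728
40–49: 11700 * 0.98 = 11466
50+: 12500 * 0.958 + 1900 * 0.67 = 11975 + 1273 = 13248
Population now: 0–9=7651, 10–19=9151, 20–29=4154, 30–39=15728, 40–49=11466, 50+=13248
[period 2]
Births: 15728 * 0.342 = 5379, 11466 * 0.292 = 3348 → 8727
10–19: 7651 * 0.984 = 7529
20–29: 9151 * 0.966 = 8840
30–39: 4154 * 0.983 = 4083
40–49: 15728 * 0.98 = 15413
50+: 11466 * 0.958 + 13248 * 0.67 = 10984 + 8876 = 19860
Population now: 0–9=8727, 10–19=7529, 20–29=8840, 30–39=4083, 40–49=15413, 50+=19860
Dependents (band 0–9 + band 50+) = 8727 + 19860 = 28587; working-age = 35865; ratio = 28587/35865 × 100 = 79.7

79.7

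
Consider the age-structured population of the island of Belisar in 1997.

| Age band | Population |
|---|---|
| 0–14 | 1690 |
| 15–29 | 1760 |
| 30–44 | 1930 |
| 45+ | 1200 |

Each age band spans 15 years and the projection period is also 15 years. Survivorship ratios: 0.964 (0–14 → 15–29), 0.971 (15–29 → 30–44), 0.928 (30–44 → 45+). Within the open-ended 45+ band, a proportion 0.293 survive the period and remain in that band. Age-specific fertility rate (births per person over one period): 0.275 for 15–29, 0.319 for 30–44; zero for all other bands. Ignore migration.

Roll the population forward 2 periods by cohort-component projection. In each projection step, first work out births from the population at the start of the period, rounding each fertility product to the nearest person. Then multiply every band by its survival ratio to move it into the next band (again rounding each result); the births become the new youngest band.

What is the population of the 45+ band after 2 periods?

Period 1.
Births: 1760 * 0.275 = 484 ; 1930 * 0.319 = 616 ⇒ total 1100
15–29: 1690 * 0.964 = 1629
30–44: 1760 * 0.971 = 1709
45+: 1930 * 0.928 + 1200 * 0.293 = 1791 + 352 = 2143
Population now: 0–14=1100, 15–29=1629, 30–44=1709, 45+=2143
Period 2.
Births: 1629 * 0.275 = 448 ; 1709 * 0.319 = 545 ⇒ total 993
15–29: 1100 * 0.964 = 1060
30–44: 1629 * 0.971 = 1582
45+: 1709 * 0.928 + 2143 * 0.293 = 1586 + 628 = 2214
Population now: 0–14=993, 15–29=1060, 30–44=1582, 45+=2214

2214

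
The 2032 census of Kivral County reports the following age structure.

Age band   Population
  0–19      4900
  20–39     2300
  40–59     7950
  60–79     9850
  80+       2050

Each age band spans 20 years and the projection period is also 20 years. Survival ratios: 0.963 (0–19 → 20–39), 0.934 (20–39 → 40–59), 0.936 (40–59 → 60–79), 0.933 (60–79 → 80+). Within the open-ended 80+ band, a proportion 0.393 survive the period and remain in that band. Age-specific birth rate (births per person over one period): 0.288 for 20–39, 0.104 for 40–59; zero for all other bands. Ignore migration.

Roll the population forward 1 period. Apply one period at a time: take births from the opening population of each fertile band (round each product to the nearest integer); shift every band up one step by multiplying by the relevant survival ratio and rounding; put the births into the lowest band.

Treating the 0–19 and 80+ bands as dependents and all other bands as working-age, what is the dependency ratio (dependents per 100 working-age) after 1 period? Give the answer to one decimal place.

(Bands numbered youngest = 1 to oldest = 5.)
[period 1]
Births: 2300 × 0.288 = 662, 7950 × 0.104 = 827 → 1489
Band 2: 4900 × 0.963 = 4719
Band 3: 2300 × 0.934 = 2148
Band 4: 7950 × 0.936 = 7441
Band 5: 9850 × 0.933 + 2050 × 0.393 = 9190 + 806 = 9996
→ [1489, 4719, 2148, 7441, 9996]
Dependents (band 0–19 + band 80+) = 1489 + 9996 = 11485; working-age = 14308; ratio = 11485/14308 × 100 = 80.3

80.3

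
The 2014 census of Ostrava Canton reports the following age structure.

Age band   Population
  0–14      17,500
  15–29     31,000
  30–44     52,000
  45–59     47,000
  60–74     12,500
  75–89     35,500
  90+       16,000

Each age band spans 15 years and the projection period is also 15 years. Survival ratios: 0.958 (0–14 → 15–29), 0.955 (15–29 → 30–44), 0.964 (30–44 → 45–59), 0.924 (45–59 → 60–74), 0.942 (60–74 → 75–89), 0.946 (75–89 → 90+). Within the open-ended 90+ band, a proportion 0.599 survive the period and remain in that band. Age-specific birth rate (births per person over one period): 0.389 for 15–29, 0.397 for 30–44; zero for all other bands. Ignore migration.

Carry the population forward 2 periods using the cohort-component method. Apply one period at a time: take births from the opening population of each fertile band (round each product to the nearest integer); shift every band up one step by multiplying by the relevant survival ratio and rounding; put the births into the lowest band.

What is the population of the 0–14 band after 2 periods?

Numbering the groups 1..7 from youngest to oldest:
After projecting period 1:
Births: 31000 * 0.389 = 12059, 52000 * 0.397 = 20644 — total 32703
Group 2: 17500 * 0.958 = 16765
Group 3: 31000 * 0.955 = 29605
Group 4: 52000 * 0.964 = 50128
Group 5: 47000 * 0.924 = 43428
Group 6: 12500 * 0.942 = 11775
Group 7: 35500 * 0.946 + 16000 * 0.599 = 33583 + 9584 = 43167
End of period: [32703, 16765, 29605, 50128, 43428, 11775, 43167]
After projecting period 2:
Births: 16765 * 0.389 = 6522, 29605 * 0.397 = 11753 — total 18275
Group 2: 32703 * 0.958 = 31329
Group 3: 16765 * 0.955 = 16011
Group 4: 29605 * 0.964 = 28539
Group 5: 50128 * 0.924 = 46318
Group 6: 43428 * 0.942 = 40909
Group 7: 11775 * 0.946 + 43167 * 0.599 = 11139 + 25857 = 36996
End of period: [18275, 31329, 16011, 28539, 46318, 40909, 36996]

18275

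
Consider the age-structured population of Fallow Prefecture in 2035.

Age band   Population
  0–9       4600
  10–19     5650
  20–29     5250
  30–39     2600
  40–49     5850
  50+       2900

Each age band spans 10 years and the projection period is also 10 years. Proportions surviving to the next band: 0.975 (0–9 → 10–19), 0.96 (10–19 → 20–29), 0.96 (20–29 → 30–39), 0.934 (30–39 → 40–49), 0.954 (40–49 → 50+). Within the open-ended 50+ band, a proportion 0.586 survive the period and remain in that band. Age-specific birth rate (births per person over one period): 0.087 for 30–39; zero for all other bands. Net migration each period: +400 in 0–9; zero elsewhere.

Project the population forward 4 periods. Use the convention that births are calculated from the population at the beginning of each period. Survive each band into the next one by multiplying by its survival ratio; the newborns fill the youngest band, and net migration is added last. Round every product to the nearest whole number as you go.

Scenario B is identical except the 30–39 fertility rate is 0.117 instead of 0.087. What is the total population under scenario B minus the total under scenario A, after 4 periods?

488

— Period 1 —
Births: 2600 × 0.087 = 226
10–19: 4600 × 0.975 = 4485
20–29: 5650 × 0.96 = 5424
30–39: 5250 × 0.96 = 5040
40–49: 2600 × 0.934 = 2428
50+: 5850 × 0.954 + 2900 × 0.586 = 5581 + 1699 = 7280
Net migration: 0–9 + 400 → 626
Giving 626 / 4485 / 5424 / 5040 / 2428 / 7280.
— Period 2 —
Births: 5040 × 0.087 = 438
10–19: 626 × 0.975 = 610
20–29: 4485 × 0.96 = 4306
30–39: 5424 × 0.96 = 5207
40–49: 5040 × 0.934 = 4707
50+: 2428 × 0.954 + 7280 × 0.586 = 2316 + 4266 = 6582
Net migration: 0–9 + 400 → 838
Giving 838 / 610 / 4306 / 5207 / 4707 / 6582.
— Period 3 —
Births: 5207 × 0.087 = 453
10–19: 838 × 0.975 = 817
20–29: 610 × 0.96 = 586
30–39: 4306 × 0.96 = 4134
40–49: 5207 × 0.934 = 4863
50+: 4707 × 0.954 + 6582 × 0.586 = 4490 + 3857 = 8347
Net migration: 0–9 + 400 → 853
Giving 853 / 817 / 586 / 4134 / 4863 / 8347.
— Period 4 —
Births: 4134 × 0.087 = 360
10–19: 853 × 0.975 = 832
20–29: 817 × 0.96 = 784
30–39: 586 × 0.96 = 563
40–49: 4134 × 0.934 = 3861
50+: 4863 × 0.954 + 8347 × 0.586 = 4639 + 4891 = 9530
Net migration: 0–9 + 400 → 760
Giving 760 / 832 / 784 / 563 / 3861 / 9530.
Scenario A total after 4 periods: 16330
Scenario B projection —
— Period 1 —
Births: 2600 × 0.117 = 304
10–19: 4600 × 0.975 = 4485
20–29: 5650 × 0.96 = 5424
30–39: 5250 × 0.96 = 5040
40–49: 2600 × 0.934 = 2428
50+: 5850 × 0.954 + 2900 × 0.586 = 5581 + 1699 = 7280
Net migration: 0–9 + 400 → 704
Giving 704 / 4485 / 5424 / 5040 / 2428 / 7280.
— Period 2 —
Births: 5040 × 0.117 = 590
10–19: 704 × 0.975 = 686
20–29: 4485 × 0.96 = 4306
30–39: 5424 × 0.96 = 5207
40–49: 5040 × 0.934 = 4707
50+: 2428 × 0.954 + 7280 × 0.586 = 2316 + 4266 = 6582
Net migration: 0–9 + 400 → 990
Giving 990 / 686 / 4306 / 5207 / 4707 / 6582.
— Period 3 —
Births: 5207 × 0.117 = 609
10–19: 990 × 0.975 = 965
20–29: 686 × 0.96 = 659
30–39: 4306 × 0.96 = 4134
40–49: 5207 × 0.934 = 4863
50+: 4707 × 0.954 + 6582 × 0.586 = 4490 + 3857 = 8347
Net migration: 0–9 + 400 → 1009
Giving 1009 / 965 / 659 / 4134 / 4863 / 8347.
— Period 4 —
Births: 4134 × 0.117 = 484
10–19: 1009 × 0.975 = 984
20–29: 965 × 0.96 = 926
30–39: 659 × 0.96 = 633
40–49: 4134 × 0.934 = 3861
50+: 4863 × 0.954 + 8347 × 0.586 = 4639 + 4891 = 9530
Net migration: 0–9 + 400 → 884
Giving 884 / 984 / 926 / 633 / 3861 / 9530.
Scenario B total after 4 periods: 16818
Difference B − A = 16818 − 16330 = 488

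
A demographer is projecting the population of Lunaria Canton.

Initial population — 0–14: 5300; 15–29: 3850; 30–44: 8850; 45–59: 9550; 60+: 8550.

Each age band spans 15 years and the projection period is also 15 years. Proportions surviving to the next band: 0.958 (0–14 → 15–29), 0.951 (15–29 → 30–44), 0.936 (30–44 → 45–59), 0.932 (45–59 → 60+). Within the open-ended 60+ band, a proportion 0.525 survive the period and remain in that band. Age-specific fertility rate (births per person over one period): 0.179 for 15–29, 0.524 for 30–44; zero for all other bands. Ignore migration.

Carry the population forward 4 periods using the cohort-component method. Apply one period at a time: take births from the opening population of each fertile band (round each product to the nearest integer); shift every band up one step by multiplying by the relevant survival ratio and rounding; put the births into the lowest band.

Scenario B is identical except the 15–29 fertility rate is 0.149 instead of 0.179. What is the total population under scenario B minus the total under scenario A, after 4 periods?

— Period 1 —
Births: 3850 × 0.179 = 689  |  8850 × 0.524 = 4637 → total 5326
15–29: 5300 × 0.958 = 5077
30–44: 3850 × 0.951 = 3661
45–59: 8850 × 0.936 = 8284
60+: 9550 × 0.932 + 8550 × 0.525 = 8901 + 4489 = 13390
End of period: [5326, 5077, 3661, 8284, 13390]
— Period 2 —
Births: 5077 × 0.179 = 909  |  3661 × 0.524 = 1918 → total 2827
15–29: 5326 × 0.958 = 5102
30–44: 5077 × 0.951 = 4828
45–59: 3661 × 0.936 = 3427
60+: 8284 × 0.932 + 13390 × 0.525 = 7721 + 7030 = 14751
End of period: [2827, 5102, 4828, 3427, 14751]
— Period 3 —
Births: 5102 × 0.179 = 913  |  4828 × 0.524 = 2530 → total 3443
15–29: 2827 × 0.958 = 2708
30–44: 5102 × 0.951 = 4852
45–59: 4828 × 0.936 = 4519
60+: 3427 × 0.932 + 14751 × 0.525 = 3194 + 7744 = 10938
End of period: [3443, 2708, 4852, 4519, 10938]
— Period 4 —
Births: 2708 × 0.179 = 485  |  4852 × 0.524 = 2542 → total 3027
15–29: 3443 × 0.958 = 3298
30–44: 2708 × 0.951 = 2575
45–59: 4852 × 0.936 = 4541
60+: 4519 × 0.932 + 10938 × 0.525 = 4212 + 5742 = 9954
End of period: [3027, 3298, 2575, 4541, 9954]
Scenario A total after 4 periods: 23395
Scenario B projection —
— Period 1 —
Births: 3850 × 0.149 = 574  |  8850 × 0.524 = 4637 → total 5211
15–29: 5300 × 0.958 = 5077
30–44: 3850 × 0.951 = 3661
45–59: 8850 × 0.936 = 8284
60+: 9550 × 0.932 + 8550 × 0.525 = 8901 + 4489 = 13390
End of period: [5211, 5077, 3661, 8284, 13390]
— Period 2 —
Births: 5077 × 0.149 = 756  |  3661 × 0.524 = 1918 → total 2674
15–29: 5211 × 0.958 = 4992
30–44: 5077 × 0.951 = 4828
45–59: 3661 × 0.936 = 3427
60+: 8284 × 0.932 + 13390 × 0.525 = 7721 + 7030 = 14751
End of period: [2674, 4992, 4828, 3427, 14751]
— Period 3 —
Births: 4992 × 0.149 = 744  |  4828 × 0.524 = 2530 → total 3274
15–29: 2674 × 0.958 = 2562
30–44: 4992 × 0.951 = 4747
45–59: 4828 × 0.936 = 4519
60+: 3427 × 0.932 + 14751 × 0.525 = 3194 + 7744 = 10938
End of period: [3274, 2562, 4747, 4519, 10938]
— Period 4 —
Births: 2562 × 0.149 = 382  |  4747 × 0.524 = 2487 → total 2869
15–29: 3274 × 0.958 = 3136
30–44: 2562 × 0.951 = 2436
45–59: 4747 × 0.936 = 4443
60+: 4519 × 0.932 + 10938 × 0.525 = 4212 + 5742 = 9954
End of period: [2869, 3136, 2436, 4443, 9954]
Scenario B total after 4 periods: 22838
Difference B − A = 22838 − 23395 = -557

-557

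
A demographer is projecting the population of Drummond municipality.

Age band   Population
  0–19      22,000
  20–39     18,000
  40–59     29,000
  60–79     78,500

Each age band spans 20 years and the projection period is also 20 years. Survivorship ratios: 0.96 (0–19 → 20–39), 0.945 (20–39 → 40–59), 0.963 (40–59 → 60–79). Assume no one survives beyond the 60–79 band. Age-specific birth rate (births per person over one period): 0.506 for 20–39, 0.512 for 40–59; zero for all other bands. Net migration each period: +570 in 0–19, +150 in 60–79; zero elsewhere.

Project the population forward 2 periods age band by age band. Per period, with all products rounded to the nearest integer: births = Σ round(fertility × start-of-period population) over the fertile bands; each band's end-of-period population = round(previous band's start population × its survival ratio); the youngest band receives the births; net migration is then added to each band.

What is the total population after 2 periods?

80000

Let band 1 be 0–19 through band 4 = 60–79.
Period 1.
Births: 18000 × 0.506 = 9108 ; 29000 × 0.512 = 14848 → total 23956
Band 2: 22000 × 0.96 = 21120
Band 3: 18000 × 0.945 = 17010
Band 4: 29000 × 0.963 = 27927
Net migration: Band 1 + 570 → 24526; Band 4 + 150 → 28077
→ [24526, 21120, 17010, 28077]
Period 2.
Births: 21120 × 0.506 = 10687 ; 17010 × 0.512 = 8709 → total 19396
Band 2: 24526 × 0.96 = 23545
Band 3: 21120 × 0.945 = 19958
Band 4: 17010 × 0.963 = 16381
Net migration: Band 1 + 570 → 19966; Band 4 + 150 → 16531
→ [19966, 23545, 19958, 16531]
Total after period 2: 19966 + 23545 + 19958 + 16531 = 80000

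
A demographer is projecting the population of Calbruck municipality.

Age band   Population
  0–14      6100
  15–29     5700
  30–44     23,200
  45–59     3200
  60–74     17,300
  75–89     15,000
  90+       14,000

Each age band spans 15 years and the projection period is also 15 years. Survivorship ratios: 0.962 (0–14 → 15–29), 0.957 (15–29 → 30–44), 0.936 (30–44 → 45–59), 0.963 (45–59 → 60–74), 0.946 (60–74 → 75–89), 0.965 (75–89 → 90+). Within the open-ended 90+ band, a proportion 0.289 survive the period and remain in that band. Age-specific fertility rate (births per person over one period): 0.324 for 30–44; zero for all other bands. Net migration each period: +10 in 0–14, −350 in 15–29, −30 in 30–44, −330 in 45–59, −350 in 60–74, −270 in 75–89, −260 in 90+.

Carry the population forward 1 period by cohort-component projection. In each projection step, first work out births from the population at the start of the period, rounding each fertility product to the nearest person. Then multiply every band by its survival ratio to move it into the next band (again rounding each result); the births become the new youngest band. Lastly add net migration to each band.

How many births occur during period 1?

[period 1]
Births: 23200 * 0.324 = 7517
15–29: 6100 * 0.962 = 5868
30–44: 5700 * 0.957 = 5455
45–59: 23200 * 0.936 = 21715
60–74: 3200 * 0.963 = 3082
75–89: 17300 * 0.946 = 16366
90+: 15000 * 0.965 + 14000 * 0.289 = 14475 + 4046 = 18521
Net migration: 0–14 + 10 → 7527; 15–29 − 350 → 5518; 30–44 − 30 → 5425; 45–59 − 330 → 21385; 60–74 − 350 → 2732; 75–89 − 270 → 16096; 90+ − 260 → 18261
→ [7527, 5518, 5425, 21385, 2732, 16096, 18261]

7517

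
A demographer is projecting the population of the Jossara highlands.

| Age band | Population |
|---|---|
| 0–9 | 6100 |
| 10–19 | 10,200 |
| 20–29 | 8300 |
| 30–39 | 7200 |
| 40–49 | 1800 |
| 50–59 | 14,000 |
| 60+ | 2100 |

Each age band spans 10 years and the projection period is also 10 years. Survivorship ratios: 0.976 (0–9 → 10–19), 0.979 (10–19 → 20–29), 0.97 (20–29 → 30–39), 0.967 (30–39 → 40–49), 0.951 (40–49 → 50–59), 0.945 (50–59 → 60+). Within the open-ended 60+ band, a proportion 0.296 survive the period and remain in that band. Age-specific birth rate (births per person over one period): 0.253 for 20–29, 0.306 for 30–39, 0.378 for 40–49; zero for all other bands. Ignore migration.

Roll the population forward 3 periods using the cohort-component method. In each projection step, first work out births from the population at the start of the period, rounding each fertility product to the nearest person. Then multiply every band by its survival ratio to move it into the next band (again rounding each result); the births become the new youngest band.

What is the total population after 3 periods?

Call the bands 1 to 7, youngest first.
[period 1]
Births: 8300 × 0.253 = 2100 ; 7200 × 0.306 = 2203 ; 1800 × 0.378 = 680 ⇒ total 4983
Band 2: 6100 × 0.976 = 5954
Band 3: 10200 × 0.979 = 9986
Band 4: 8300 × 0.97 = 8051
Band 5: 7200 × 0.967 = 6962
Band 6: 1800 × 0.951 = 1712
Band 7: 14000 × 0.945 + 2100 × 0.296 = 13230 + 622 = 13852
End of period: [4983, 5954, 9986, 8051, 6962, 1712, 13852]
[period 2]
Births: 9986 × 0.253 = 2526 ; 8051 × 0.306 = 2464 ; 6962 × 0.378 = 2632 ⇒ total 7622
Band 2: 4983 × 0.976 = 4863
Band 3: 5954 × 0.979 = 5829
Band 4: 9986 × 0.97 = 9686
Band 5: 8051 × 0.967 = 7785
Band 6: 6962 × 0.951 = 6621
Band 7: 1712 × 0.945 + 13852 × 0.296 = 1618 + 4100 = 5718
End of period: [7622, 4863, 5829, 9686, 7785, 6621, 5718]
[period 3]
Births: 5829 × 0.253 = 1475 ; 9686 × 0.306 = 2964 ; 7785 × 0.378 = 2943 ⇒ total 7382
Band 2: 7622 × 0.976 = 7439
Band 3: 4863 × 0.979 = 4761
Band 4: 5829 × 0.97 = 5654
Band 5: 9686 × 0.967 = 9366
Band 6: 7785 × 0.951 = 7404
Band 7: 6621 × 0.945 + 5718 × 0.296 = 6257 + 1693 = 7950
End of period: [7382, 7439, 4761, 5654, 9366, 7404, 7950]
Total after period 3: 7382 + 7439 + 4761 + 5654 + 9366 + 7404 + 7950 = 49956

49956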